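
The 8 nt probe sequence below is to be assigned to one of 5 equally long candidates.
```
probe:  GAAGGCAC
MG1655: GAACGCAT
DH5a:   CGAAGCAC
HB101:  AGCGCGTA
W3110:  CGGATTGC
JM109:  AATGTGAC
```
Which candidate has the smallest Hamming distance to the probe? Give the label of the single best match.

MG1655 differs at 2 bases; DH5a differs at 3 bases; HB101 differs at 7 bases; W3110 differs at 7 bases; JM109 differs at 4 bases. The closest is MG1655.

MG1655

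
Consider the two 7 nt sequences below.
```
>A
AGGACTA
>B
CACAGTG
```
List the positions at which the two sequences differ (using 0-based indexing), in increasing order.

Scanning 0-based: 0: A/C; 1: G/A; 2: G/C; 4: C/G; 6: A/G.

0, 1, 2, 4, 6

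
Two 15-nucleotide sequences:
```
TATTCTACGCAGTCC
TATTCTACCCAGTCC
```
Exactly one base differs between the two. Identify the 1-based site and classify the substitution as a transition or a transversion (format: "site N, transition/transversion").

Site 9 changes G→C. G is a purine and C is a pyrimidine, so this is a transversion.

site 9, transversion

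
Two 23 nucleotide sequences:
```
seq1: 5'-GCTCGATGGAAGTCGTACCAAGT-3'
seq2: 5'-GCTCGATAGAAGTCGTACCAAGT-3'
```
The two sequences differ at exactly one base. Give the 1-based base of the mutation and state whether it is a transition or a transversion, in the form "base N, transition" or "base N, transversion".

base 8, transition

Base 8 changes G→A. G is a purine and A is a purine, so this is a transition.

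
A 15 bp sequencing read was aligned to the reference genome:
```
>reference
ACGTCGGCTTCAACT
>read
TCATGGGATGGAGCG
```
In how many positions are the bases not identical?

8

Comparing position by position, 8 positions differ: 1 (A/T), 3 (G/A), 5 (C/G), 8 (C/A), 10 (T/G), 11 (C/G), 13 (A/G), 15 (T/G).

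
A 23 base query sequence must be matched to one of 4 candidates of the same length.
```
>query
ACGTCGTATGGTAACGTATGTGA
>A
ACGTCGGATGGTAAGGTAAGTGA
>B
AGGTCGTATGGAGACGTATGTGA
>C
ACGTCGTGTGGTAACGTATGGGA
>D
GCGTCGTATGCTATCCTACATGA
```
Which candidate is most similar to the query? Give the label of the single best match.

C

A differs at 3 sites; B differs at 3 sites; C differs at 2 sites; D differs at 6 sites. The closest is C.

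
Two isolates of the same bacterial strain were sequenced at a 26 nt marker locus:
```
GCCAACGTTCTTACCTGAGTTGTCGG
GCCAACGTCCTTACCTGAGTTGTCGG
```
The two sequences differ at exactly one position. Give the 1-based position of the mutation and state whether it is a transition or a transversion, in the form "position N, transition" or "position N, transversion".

The sequences differ only at position 9: T→C (pyrimidine→pyrimidine), a transition.

position 9, transition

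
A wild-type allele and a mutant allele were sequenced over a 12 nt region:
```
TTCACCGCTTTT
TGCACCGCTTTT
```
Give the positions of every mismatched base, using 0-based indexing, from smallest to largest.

1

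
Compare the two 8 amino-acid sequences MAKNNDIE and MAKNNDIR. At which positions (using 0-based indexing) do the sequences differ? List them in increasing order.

7

Scanning 0-based: 7: E/R.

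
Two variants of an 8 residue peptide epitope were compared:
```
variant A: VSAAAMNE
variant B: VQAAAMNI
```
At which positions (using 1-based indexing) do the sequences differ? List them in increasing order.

Scanning 1-based: 2: S/Q; 8: E/I.

2, 8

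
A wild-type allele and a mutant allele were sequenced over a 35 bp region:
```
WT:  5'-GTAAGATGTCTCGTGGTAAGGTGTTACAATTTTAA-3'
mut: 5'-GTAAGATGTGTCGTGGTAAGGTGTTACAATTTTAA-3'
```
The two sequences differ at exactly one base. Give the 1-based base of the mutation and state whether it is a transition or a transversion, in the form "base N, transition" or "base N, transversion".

base 10, transversion

The sequences differ only at base 10: C→G (pyrimidine→purine), a transversion.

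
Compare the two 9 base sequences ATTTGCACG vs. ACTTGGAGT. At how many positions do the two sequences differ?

4

Mismatches (1-based): position 2: T→C; position 6: C→G; position 8: C→G; position 9: G→T.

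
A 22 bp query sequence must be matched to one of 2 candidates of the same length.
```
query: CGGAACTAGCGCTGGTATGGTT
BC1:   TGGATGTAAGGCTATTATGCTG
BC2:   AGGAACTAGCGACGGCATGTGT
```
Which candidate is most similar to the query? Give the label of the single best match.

Hamming distances to query — BC1: 9; BC2: 6.
Smallest is BC2 with 6 mismatches.

BC2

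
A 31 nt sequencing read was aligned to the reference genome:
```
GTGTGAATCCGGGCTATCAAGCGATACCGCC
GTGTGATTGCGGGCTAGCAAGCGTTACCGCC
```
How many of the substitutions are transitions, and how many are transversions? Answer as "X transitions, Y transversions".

Mismatches (1-based):
site 7: A→T (purine→pyrimidine, transversion)
site 9: C→G (pyrimidine→purine, transversion)
site 17: T→G (pyrimidine→purine, transversion)
site 24: A→T (purine→pyrimidine, transversion)

0 transitions, 4 transversions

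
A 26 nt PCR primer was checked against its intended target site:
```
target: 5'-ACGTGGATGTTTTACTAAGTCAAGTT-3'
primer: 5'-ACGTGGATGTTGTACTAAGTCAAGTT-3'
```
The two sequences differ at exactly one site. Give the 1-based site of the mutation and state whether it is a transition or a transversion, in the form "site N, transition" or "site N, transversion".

site 12, transversion

Site 12 changes T→G. T is a pyrimidine and G is a purine, so this is a transversion.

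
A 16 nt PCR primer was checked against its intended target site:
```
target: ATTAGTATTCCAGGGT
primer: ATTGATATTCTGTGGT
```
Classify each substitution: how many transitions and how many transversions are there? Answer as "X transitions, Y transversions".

Transitions (purine↔purine or pyrimidine↔pyrimidine): 4 A→G, 5 G→A, 11 C→T, 12 A→G.
Transversions (purine↔pyrimidine): 13 G→T.

4 transitions, 1 transversion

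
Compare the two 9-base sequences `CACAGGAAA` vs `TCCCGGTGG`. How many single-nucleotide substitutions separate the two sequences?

Mismatches (1-based): position 1: C→T; position 2: A→C; position 4: A→C; position 7: A→T; position 8: A→G; position 9: A→G.

6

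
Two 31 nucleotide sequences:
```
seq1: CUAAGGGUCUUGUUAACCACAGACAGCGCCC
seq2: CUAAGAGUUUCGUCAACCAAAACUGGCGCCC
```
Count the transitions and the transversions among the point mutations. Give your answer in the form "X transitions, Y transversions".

7 transitions, 2 transversions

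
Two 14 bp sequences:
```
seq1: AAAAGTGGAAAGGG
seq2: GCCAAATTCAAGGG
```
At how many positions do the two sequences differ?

8

Comparing position by position, 8 positions differ: 1 (A/G), 2 (A/C), 3 (A/C), 5 (G/A), 6 (T/A), 7 (G/T), 8 (G/T), 9 (A/C).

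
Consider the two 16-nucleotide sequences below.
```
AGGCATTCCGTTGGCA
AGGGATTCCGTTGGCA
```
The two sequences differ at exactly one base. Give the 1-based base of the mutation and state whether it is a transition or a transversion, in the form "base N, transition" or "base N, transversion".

Base 4 changes C→G. C is a pyrimidine and G is a purine, so this is a transversion.

base 4, transversion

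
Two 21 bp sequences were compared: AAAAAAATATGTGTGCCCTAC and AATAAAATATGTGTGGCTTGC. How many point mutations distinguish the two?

4

Mismatches (1-based): site 3: A→T; site 16: C→G; site 18: C→T; site 20: A→G.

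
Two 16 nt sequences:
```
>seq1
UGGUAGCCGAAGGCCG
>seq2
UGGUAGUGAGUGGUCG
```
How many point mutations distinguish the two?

6

Comparing position by position, 6 positions differ: 7 (C/U), 8 (C/G), 9 (G/A), 10 (A/G), 11 (A/U), 14 (C/U).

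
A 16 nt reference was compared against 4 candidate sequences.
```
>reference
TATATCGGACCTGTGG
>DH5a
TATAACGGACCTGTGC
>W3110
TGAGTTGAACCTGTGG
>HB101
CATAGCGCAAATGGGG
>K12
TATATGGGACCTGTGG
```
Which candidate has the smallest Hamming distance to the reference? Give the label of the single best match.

DH5a differs at 2 bases; W3110 differs at 5 bases; HB101 differs at 6 bases; K12 differs at 1 base. The closest is K12.

K12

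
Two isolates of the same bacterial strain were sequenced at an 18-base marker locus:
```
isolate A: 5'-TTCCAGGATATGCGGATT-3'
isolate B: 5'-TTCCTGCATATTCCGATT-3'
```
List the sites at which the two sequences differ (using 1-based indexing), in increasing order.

5, 7, 12, 14

Scanning 1-based: 5: A/T; 7: G/C; 12: G/T; 14: G/C.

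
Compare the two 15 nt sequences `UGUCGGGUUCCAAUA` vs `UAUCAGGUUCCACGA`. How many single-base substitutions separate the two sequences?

Comparing position by position, 4 bases differ: 2 (G/A), 5 (G/A), 13 (A/C), 14 (U/G).

4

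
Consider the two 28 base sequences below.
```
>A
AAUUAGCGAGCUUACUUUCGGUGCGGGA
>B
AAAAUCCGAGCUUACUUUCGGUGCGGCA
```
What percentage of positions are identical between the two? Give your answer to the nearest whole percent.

5 positions differ (3, 4, 5, 6, 27), so 23 of 28 match: 23/28 = 82.14%.

82%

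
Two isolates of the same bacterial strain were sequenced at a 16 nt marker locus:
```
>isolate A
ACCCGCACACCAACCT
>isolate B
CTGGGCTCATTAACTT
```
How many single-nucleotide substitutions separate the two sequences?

8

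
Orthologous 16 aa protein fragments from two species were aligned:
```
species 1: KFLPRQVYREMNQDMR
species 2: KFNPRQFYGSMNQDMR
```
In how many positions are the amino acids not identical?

4

Mismatches (1-based): position 3: L→N; position 7: V→F; position 9: R→G; position 10: E→S.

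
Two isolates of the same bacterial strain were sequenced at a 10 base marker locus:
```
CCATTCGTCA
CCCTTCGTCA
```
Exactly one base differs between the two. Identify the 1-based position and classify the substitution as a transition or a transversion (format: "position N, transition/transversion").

position 3, transversion

Position 3 changes A→C. A is a purine and C is a pyrimidine, so this is a transversion.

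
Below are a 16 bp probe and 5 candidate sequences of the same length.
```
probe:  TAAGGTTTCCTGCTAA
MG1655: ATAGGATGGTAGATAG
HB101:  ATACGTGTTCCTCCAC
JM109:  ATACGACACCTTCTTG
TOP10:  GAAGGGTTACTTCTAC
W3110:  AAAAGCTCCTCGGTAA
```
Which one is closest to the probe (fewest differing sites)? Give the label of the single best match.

TOP10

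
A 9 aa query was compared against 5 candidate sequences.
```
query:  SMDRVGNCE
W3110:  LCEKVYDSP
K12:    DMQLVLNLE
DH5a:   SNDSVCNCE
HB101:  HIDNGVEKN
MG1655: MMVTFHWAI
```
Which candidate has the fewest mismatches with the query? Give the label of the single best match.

DH5a

Hamming distances to query — W3110: 8; K12: 5; DH5a: 3; HB101: 8; MG1655: 8.
Smallest is DH5a with 3 mismatches.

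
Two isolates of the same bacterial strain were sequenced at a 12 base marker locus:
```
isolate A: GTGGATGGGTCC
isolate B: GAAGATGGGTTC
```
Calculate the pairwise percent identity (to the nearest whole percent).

3 positions differ (2, 3, 11), so 9 of 12 match: 9/12 = 75%.

75%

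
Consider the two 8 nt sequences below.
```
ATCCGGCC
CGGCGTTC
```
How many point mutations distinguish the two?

The sequences differ at sites 1, 2, 3, 6, 7 (1-based) — 5 in total.

5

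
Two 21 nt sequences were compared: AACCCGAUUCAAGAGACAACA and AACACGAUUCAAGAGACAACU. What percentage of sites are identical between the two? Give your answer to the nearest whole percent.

Mismatches at positions 4, 21 (1-based): 2 of 21.
Identical positions: 19/21 = 90.48% → 90%.

90%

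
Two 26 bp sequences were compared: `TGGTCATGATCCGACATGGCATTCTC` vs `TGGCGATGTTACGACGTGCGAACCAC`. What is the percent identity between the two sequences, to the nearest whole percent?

10 positions differ (4, 5, 9, 11, 16, 19, 20, 22, 23, 25), so 16 of 26 match: 16/26 = 61.54%.

62%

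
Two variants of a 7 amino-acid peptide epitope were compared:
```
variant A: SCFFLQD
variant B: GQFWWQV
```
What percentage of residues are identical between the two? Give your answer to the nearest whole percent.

29%

5 positions differ (1, 2, 4, 5, 7), so 2 of 7 match: 2/7 = 28.57%.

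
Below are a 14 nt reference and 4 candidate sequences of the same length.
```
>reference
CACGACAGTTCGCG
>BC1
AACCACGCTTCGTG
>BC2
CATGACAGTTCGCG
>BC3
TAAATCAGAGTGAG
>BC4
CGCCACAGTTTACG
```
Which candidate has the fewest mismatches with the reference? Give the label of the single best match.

BC2

BC1 differs at 5 positions; BC2 differs at 1 position; BC3 differs at 8 positions; BC4 differs at 4 positions. The closest is BC2.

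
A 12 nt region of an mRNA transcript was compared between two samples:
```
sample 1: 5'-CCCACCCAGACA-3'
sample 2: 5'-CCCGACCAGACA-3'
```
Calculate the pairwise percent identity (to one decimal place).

83.3%

2 positions differ (4, 5), so 10 of 12 match: 10/12 = 83.33%.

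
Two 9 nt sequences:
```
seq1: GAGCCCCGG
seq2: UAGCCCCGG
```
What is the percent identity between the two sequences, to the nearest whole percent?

Mismatch at position 1 (1-based): 1 of 9.
Identical positions: 8/9 = 88.89% → 89%.

89%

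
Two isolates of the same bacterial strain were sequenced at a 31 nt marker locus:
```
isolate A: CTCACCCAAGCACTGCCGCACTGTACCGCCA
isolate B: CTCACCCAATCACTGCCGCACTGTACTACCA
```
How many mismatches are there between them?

3

Comparing position by position, 3 sites differ: 10 (G/T), 27 (C/T), 28 (G/A).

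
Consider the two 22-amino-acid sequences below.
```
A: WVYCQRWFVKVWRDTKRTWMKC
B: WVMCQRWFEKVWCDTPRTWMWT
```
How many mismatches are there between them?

6

Mismatches (1-based): residue 3: Y→M; residue 9: V→E; residue 13: R→C; residue 16: K→P; residue 21: K→W; residue 22: C→T.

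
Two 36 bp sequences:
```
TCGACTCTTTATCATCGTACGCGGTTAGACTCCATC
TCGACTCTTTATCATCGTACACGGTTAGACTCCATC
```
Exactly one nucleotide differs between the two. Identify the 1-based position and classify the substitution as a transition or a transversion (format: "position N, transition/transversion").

position 21, transition

Position 21 changes G→A. G is a purine and A is a purine, so this is a transition.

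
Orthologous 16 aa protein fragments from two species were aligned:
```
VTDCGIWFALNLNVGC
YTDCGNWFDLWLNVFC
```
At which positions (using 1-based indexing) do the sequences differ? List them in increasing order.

Scanning 1-based: 1: V/Y; 6: I/N; 9: A/D; 11: N/W; 15: G/F.

1, 6, 9, 11, 15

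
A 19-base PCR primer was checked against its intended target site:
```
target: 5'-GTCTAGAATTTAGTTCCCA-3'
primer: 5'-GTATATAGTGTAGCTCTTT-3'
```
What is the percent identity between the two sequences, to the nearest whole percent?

58%

Mismatches at positions 3, 6, 8, 10, 14, 17, 18, 19 (1-based): 8 of 19.
Identical positions: 11/19 = 57.89% → 58%.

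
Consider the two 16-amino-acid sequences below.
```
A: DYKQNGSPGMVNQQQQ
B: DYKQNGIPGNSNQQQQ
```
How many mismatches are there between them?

Comparing position by position, 3 residues differ: 7 (S/I), 10 (M/N), 11 (V/S).

3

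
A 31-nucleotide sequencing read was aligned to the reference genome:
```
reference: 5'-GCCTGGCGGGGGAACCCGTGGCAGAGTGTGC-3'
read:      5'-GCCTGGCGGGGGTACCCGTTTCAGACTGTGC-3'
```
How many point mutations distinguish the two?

4

The sequences differ at sites 13, 20, 21, 26 (1-based) — 4 in total.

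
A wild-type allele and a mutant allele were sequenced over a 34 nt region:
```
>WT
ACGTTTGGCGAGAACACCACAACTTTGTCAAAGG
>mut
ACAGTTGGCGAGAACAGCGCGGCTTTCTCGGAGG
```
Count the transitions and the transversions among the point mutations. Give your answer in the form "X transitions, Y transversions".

6 transitions, 3 transversions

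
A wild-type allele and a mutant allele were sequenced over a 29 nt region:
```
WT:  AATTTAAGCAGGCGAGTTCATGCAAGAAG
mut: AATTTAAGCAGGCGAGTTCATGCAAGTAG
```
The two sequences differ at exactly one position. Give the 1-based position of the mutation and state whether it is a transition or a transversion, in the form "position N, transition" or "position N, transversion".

The sequences differ only at position 27: A→T (purine→pyrimidine), a transversion.

position 27, transversion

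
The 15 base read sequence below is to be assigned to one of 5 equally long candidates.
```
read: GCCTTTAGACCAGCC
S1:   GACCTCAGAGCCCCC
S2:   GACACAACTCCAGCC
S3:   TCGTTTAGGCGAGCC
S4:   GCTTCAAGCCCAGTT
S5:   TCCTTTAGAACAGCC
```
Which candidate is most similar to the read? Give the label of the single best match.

Hamming distances to read — S1: 6; S2: 6; S3: 4; S4: 6; S5: 2.
Smallest is S5 with 2 mismatches.

S5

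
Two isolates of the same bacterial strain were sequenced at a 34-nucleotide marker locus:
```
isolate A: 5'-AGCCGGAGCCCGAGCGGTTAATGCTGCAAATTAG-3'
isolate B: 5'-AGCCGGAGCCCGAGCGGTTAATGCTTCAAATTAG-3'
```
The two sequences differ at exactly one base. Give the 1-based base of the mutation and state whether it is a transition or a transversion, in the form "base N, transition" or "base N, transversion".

Base 26 changes G→T. G is a purine and T is a pyrimidine, so this is a transversion.

base 26, transversion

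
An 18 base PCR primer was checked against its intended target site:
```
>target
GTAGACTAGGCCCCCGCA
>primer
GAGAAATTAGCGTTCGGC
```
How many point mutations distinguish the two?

11

The sequences differ at bases 2, 3, 4, 6, 8, 9, 12, 13, 14, 17, 18 (1-based) — 11 in total.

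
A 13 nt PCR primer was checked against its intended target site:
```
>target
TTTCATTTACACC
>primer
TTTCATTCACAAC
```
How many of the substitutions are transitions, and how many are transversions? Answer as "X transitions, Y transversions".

Transitions (purine↔purine or pyrimidine↔pyrimidine): 8 T→C.
Transversions (purine↔pyrimidine): 12 C→A.

1 transition, 1 transversion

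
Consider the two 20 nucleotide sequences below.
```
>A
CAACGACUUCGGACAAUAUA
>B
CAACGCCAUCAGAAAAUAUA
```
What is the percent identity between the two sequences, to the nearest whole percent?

80%

4 positions differ (6, 8, 11, 14), so 16 of 20 match: 16/20 = 80%.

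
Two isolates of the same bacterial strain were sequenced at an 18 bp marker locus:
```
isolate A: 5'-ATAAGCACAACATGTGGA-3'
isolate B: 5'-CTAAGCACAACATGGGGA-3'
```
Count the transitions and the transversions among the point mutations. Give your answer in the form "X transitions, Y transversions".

Mismatches (1-based):
position 1: A→C (purine→pyrimidine, transversion)
position 15: T→G (pyrimidine→purine, transversion)

0 transitions, 2 transversions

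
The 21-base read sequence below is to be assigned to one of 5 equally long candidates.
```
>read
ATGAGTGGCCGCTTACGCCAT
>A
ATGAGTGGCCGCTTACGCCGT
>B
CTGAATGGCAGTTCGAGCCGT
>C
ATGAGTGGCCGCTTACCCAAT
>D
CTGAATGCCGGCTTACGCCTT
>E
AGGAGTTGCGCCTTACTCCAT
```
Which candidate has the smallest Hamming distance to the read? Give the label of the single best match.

A

Hamming distances to read — A: 1; B: 8; C: 2; D: 5; E: 5.
Smallest is A with 1 mismatch.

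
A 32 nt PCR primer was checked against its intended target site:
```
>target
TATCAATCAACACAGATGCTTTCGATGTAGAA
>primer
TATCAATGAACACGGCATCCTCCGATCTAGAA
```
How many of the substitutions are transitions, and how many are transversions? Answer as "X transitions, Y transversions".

Mismatches (1-based):
position 8: C→G (pyrimidine→purine, transversion)
position 14: A→G (purine→purine, transition)
position 16: A→C (purine→pyrimidine, transversion)
position 17: T→A (pyrimidine→purine, transversion)
position 18: G→T (purine→pyrimidine, transversion)
position 20: T→C (pyrimidine→pyrimidine, transition)
position 22: T→C (pyrimidine→pyrimidine, transition)
position 27: G→C (purine→pyrimidine, transversion)

3 transitions, 5 transversions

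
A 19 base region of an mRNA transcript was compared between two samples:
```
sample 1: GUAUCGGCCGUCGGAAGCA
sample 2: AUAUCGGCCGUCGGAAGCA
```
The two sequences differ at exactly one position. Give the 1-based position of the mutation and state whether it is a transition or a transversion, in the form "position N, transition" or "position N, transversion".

The sequences differ only at position 1: G→A (purine→purine), a transition.

position 1, transition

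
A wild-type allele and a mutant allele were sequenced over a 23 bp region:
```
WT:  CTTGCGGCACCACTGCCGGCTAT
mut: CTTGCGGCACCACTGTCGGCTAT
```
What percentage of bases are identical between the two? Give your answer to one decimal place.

95.7%

Mismatch at position 16 (1-based): 1 of 23.
Identical positions: 22/23 = 95.65% → 95.7%.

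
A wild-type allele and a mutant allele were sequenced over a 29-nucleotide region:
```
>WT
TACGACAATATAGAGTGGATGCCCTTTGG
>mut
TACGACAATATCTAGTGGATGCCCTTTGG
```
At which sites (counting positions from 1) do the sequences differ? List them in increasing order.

12, 13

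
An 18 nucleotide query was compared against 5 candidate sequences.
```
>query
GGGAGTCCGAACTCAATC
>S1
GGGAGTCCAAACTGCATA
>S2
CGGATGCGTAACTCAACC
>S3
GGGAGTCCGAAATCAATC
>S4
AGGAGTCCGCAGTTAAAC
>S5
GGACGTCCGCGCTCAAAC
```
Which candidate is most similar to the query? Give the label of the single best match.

Hamming distances to query — S1: 4; S2: 6; S3: 1; S4: 5; S5: 5.
Smallest is S3 with 1 mismatch.

S3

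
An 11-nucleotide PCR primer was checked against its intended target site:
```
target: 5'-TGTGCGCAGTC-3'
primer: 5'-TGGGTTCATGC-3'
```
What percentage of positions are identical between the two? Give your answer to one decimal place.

54.5%

Mismatches at positions 3, 5, 6, 9, 10 (1-based): 5 of 11.
Identical positions: 6/11 = 54.55% → 54.5%.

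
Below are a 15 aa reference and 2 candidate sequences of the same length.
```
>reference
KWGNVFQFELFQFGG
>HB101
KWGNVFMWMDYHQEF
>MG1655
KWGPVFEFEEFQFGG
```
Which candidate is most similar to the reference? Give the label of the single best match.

Hamming distances to reference — HB101: 9; MG1655: 3.
Smallest is MG1655 with 3 mismatches.

MG1655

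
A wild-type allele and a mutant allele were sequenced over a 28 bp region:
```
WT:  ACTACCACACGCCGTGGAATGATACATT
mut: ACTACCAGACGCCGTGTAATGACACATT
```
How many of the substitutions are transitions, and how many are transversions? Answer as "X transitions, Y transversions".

1 transition, 2 transversions

Mismatches (1-based):
position 8: C→G (pyrimidine→purine, transversion)
position 17: G→T (purine→pyrimidine, transversion)
position 23: T→C (pyrimidine→pyrimidine, transition)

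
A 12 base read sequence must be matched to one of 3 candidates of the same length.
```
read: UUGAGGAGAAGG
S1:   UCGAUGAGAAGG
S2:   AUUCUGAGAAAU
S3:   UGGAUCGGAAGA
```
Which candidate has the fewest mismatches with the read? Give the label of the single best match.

S1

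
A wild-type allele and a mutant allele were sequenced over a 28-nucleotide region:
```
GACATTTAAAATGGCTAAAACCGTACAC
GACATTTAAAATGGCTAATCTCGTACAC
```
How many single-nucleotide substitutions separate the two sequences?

3

Comparing position by position, 3 positions differ: 19 (A/T), 20 (A/C), 21 (C/T).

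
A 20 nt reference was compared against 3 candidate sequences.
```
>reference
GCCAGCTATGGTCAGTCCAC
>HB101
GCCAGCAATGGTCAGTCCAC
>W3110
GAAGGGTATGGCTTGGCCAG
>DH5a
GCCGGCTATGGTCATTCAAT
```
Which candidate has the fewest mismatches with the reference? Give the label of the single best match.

HB101 differs at 1 position; W3110 differs at 9 positions; DH5a differs at 4 positions. The closest is HB101.

HB101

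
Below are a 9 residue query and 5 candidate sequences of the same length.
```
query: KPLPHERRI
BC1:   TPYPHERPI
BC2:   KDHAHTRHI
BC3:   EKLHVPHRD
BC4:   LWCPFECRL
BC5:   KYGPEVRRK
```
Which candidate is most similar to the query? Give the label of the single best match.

Hamming distances to query — BC1: 3; BC2: 5; BC3: 7; BC4: 6; BC5: 5.
Smallest is BC1 with 3 mismatches.

BC1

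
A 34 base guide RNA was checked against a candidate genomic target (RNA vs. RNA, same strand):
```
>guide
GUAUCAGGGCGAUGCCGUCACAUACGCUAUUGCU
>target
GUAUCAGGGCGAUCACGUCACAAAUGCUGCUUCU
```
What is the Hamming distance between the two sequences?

Comparing position by position, 7 positions differ: 14 (G/C), 15 (C/A), 23 (U/A), 25 (C/U), 29 (A/G), 30 (U/C), 32 (G/U).

7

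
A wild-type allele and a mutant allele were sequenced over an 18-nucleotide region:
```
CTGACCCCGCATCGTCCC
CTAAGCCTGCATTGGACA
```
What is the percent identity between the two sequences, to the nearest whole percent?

Mismatches at positions 3, 5, 8, 13, 15, 16, 18 (1-based): 7 of 18.
Identical positions: 11/18 = 61.11% → 61%.

61%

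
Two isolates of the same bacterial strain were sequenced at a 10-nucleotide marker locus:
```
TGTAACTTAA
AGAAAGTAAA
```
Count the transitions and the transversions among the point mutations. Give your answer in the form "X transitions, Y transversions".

Mismatches (1-based):
position 1: T→A (pyrimidine→purine, transversion)
position 3: T→A (pyrimidine→purine, transversion)
position 6: C→G (pyrimidine→purine, transversion)
position 8: T→A (pyrimidine→purine, transversion)

0 transitions, 4 transversions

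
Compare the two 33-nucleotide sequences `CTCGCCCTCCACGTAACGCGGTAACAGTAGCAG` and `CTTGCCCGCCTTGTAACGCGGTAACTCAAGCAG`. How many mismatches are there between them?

7

The sequences differ at sites 3, 8, 11, 12, 26, 27, 28 (1-based) — 7 in total.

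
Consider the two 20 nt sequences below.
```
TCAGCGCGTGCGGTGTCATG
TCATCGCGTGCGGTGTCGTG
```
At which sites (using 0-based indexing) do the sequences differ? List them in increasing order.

3, 17

Scanning 0-based: 3: G/T; 17: A/G.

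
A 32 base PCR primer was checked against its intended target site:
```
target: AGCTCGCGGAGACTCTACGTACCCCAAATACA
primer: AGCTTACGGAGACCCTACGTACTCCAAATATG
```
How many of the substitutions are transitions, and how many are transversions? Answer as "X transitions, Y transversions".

Transitions (purine↔purine or pyrimidine↔pyrimidine): 5 C→T, 6 G→A, 14 T→C, 23 C→T, 31 C→T, 32 A→G.
Transversions (purine↔pyrimidine): none.

6 transitions, 0 transversions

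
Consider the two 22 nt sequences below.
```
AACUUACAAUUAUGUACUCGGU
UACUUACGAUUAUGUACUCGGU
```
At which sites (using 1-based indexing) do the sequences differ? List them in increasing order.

1, 8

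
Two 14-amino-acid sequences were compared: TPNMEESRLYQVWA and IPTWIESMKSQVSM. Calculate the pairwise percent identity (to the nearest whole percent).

36%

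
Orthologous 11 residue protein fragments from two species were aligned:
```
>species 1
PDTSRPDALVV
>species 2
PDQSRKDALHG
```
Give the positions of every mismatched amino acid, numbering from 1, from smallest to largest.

Differences at position 3 (T→Q), position 6 (P→K), position 10 (V→H), position 11 (V→G).

3, 6, 10, 11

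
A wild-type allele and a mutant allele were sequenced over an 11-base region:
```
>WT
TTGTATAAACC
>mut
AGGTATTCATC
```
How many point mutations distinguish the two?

Mismatches (1-based): position 1: T→A; position 2: T→G; position 7: A→T; position 8: A→C; position 10: C→T.

5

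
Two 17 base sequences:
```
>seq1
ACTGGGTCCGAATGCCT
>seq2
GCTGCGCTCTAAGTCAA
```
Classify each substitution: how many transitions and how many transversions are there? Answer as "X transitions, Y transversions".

Mismatches (1-based):
base 1: A→G (purine→purine, transition)
base 5: G→C (purine→pyrimidine, transversion)
base 7: T→C (pyrimidine→pyrimidine, transition)
base 8: C→T (pyrimidine→pyrimidine, transition)
base 10: G→T (purine→pyrimidine, transversion)
base 13: T→G (pyrimidine→purine, transversion)
base 14: G→T (purine→pyrimidine, transversion)
base 16: C→A (pyrimidine→purine, transversion)
base 17: T→A (pyrimidine→purine, transversion)

3 transitions, 6 transversions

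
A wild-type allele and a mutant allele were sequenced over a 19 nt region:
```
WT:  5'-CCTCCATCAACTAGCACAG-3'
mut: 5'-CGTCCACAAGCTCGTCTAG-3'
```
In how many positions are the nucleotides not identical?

8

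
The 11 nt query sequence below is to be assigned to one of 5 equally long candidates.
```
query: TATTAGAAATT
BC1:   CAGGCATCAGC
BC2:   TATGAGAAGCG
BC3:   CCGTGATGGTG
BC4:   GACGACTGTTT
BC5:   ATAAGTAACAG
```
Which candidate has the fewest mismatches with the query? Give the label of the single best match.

BC2

BC1 differs at 9 positions; BC2 differs at 4 positions; BC3 differs at 9 positions; BC4 differs at 7 positions; BC5 differs at 9 positions. The closest is BC2.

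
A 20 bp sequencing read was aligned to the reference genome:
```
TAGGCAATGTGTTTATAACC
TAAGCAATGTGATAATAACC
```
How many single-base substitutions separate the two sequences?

3

The sequences differ at sites 3, 12, 14 (1-based) — 3 in total.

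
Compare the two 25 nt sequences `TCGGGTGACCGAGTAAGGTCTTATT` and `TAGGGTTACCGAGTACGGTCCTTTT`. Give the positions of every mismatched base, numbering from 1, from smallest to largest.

Differences at position 2 (C→A), position 7 (G→T), position 16 (A→C), position 21 (T→C), position 23 (A→T).

2, 7, 16, 21, 23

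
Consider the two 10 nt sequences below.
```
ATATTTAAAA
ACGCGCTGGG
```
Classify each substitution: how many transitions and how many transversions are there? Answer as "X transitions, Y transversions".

7 transitions, 2 transversions

Transitions (purine↔purine or pyrimidine↔pyrimidine): 2 T→C, 3 A→G, 4 T→C, 6 T→C, 8 A→G, 9 A→G, 10 A→G.
Transversions (purine↔pyrimidine): 5 T→G, 7 A→T.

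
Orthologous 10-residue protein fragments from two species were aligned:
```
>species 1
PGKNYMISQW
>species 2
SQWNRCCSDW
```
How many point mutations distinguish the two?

7

The sequences differ at positions 1, 2, 3, 5, 6, 7, 9 (1-based) — 7 in total.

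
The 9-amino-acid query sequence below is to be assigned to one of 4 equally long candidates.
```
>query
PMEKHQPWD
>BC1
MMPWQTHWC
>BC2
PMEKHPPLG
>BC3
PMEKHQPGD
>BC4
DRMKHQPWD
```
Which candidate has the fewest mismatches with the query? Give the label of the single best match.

Hamming distances to query — BC1: 7; BC2: 3; BC3: 1; BC4: 3.
Smallest is BC3 with 1 mismatch.

BC3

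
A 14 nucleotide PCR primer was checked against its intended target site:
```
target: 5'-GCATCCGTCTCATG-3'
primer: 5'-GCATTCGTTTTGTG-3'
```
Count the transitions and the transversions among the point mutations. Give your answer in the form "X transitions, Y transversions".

4 transitions, 0 transversions

Mismatches (1-based):
base 5: C→T (pyrimidine→pyrimidine, transition)
base 9: C→T (pyrimidine→pyrimidine, transition)
base 11: C→T (pyrimidine→pyrimidine, transition)
base 12: A→G (purine→purine, transition)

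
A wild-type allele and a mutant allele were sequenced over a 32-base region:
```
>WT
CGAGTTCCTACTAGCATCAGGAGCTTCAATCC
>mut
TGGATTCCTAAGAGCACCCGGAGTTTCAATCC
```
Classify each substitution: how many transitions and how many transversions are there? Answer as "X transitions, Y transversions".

5 transitions, 3 transversions

Mismatches (1-based):
position 1: C→T (pyrimidine→pyrimidine, transition)
position 3: A→G (purine→purine, transition)
position 4: G→A (purine→purine, transition)
position 11: C→A (pyrimidine→purine, transversion)
position 12: T→G (pyrimidine→purine, transversion)
position 17: T→C (pyrimidine→pyrimidine, transition)
position 19: A→C (purine→pyrimidine, transversion)
position 24: C→T (pyrimidine→pyrimidine, transition)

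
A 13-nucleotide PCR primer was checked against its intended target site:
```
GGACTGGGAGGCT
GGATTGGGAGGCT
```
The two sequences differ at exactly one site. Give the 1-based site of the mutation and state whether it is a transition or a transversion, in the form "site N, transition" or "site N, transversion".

site 4, transition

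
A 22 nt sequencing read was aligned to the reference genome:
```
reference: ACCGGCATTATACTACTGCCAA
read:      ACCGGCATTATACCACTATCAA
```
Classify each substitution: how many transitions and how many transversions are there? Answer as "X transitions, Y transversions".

3 transitions, 0 transversions

Mismatches (1-based):
base 14: T→C (pyrimidine→pyrimidine, transition)
base 18: G→A (purine→purine, transition)
base 19: C→T (pyrimidine→pyrimidine, transition)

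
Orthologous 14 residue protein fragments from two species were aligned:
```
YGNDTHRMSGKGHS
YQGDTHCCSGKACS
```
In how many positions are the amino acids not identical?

6

Mismatches (1-based): position 2: G→Q; position 3: N→G; position 7: R→C; position 8: M→C; position 12: G→A; position 13: H→C.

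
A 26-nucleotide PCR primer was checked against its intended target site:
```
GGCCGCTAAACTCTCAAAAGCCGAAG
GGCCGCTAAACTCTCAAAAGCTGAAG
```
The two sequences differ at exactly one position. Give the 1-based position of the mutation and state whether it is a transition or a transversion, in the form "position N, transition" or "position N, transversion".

Position 22 changes C→T. C is a pyrimidine and T is a pyrimidine, so this is a transition.

position 22, transition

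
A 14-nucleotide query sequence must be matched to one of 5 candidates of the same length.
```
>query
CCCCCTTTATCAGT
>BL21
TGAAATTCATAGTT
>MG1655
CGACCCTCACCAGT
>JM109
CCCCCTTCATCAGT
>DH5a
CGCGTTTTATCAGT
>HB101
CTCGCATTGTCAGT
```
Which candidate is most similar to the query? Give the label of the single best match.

JM109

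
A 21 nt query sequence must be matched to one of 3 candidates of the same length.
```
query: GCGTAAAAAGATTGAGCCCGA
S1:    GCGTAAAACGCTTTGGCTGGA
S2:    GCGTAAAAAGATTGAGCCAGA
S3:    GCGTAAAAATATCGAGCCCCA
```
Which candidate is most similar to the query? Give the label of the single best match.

Hamming distances to query — S1: 6; S2: 1; S3: 3.
Smallest is S2 with 1 mismatch.

S2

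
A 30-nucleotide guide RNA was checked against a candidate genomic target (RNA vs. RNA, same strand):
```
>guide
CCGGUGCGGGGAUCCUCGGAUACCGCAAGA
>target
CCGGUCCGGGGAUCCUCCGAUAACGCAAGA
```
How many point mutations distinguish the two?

Mismatches (1-based): base 6: G→C; base 18: G→C; base 23: C→A.

3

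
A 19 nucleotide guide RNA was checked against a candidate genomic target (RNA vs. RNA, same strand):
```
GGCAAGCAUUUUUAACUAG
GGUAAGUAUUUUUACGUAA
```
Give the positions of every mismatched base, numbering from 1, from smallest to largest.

3, 7, 15, 16, 19

Scanning 1-based: 3: C/U; 7: C/U; 15: A/C; 16: C/G; 19: G/A.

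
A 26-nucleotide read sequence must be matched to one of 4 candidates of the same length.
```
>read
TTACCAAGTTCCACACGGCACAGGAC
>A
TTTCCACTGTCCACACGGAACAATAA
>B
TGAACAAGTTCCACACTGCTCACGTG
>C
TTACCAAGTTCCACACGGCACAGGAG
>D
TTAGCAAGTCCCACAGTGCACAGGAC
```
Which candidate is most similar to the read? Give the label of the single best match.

Hamming distances to read — A: 8; B: 7; C: 1; D: 4.
Smallest is C with 1 mismatch.

C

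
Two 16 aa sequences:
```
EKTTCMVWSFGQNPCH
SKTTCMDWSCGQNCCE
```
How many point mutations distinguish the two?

5

Comparing position by position, 5 positions differ: 1 (E/S), 7 (V/D), 10 (F/C), 14 (P/C), 16 (H/E).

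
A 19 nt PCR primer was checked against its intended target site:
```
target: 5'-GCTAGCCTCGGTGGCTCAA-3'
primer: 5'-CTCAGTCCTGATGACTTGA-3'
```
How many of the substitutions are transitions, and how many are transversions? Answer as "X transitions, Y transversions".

9 transitions, 1 transversion

Transitions (purine↔purine or pyrimidine↔pyrimidine): 2 C→T, 3 T→C, 6 C→T, 8 T→C, 9 C→T, 11 G→A, 14 G→A, 17 C→T, 18 A→G.
Transversions (purine↔pyrimidine): 1 G→C.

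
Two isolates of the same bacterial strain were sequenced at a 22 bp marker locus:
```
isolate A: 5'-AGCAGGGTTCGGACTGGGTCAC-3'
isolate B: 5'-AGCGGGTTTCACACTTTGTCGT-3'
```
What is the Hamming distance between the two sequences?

8

The sequences differ at positions 4, 7, 11, 12, 16, 17, 21, 22 (1-based) — 8 in total.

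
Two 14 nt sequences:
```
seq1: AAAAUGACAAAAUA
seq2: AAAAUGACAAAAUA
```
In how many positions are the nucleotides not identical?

0

The two sequences are identical at every position.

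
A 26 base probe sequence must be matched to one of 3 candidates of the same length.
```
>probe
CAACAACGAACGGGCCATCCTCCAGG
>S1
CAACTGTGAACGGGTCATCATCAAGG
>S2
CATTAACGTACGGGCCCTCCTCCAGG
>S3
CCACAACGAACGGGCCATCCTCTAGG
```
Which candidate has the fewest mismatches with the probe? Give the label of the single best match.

S3

Hamming distances to probe — S1: 6; S2: 4; S3: 2.
Smallest is S3 with 2 mismatches.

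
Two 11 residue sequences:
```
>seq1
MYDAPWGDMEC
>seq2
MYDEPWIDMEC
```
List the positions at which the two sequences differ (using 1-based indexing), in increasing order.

Differences at position 4 (A→E), position 7 (G→I).

4, 7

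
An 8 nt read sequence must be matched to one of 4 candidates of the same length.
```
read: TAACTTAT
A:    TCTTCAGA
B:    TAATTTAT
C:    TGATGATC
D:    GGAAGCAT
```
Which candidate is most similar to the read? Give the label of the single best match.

B

Hamming distances to read — A: 7; B: 1; C: 6; D: 5.
Smallest is B with 1 mismatch.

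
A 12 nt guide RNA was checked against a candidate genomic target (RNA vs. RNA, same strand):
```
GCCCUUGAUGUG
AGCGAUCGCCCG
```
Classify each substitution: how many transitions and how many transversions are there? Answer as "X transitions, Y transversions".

Mismatches (1-based):
position 1: G→A (purine→purine, transition)
position 2: C→G (pyrimidine→purine, transversion)
position 4: C→G (pyrimidine→purine, transversion)
position 5: U→A (pyrimidine→purine, transversion)
position 7: G→C (purine→pyrimidine, transversion)
position 8: A→G (purine→purine, transition)
position 9: U→C (pyrimidine→pyrimidine, transition)
position 10: G→C (purine→pyrimidine, transversion)
position 11: U→C (pyrimidine→pyrimidine, transition)

4 transitions, 5 transversions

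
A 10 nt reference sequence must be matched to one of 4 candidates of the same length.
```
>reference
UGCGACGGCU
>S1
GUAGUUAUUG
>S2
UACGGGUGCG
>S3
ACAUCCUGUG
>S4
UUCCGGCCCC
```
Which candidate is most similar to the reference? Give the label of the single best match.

Hamming distances to reference — S1: 9; S2: 5; S3: 8; S4: 7.
Smallest is S2 with 5 mismatches.

S2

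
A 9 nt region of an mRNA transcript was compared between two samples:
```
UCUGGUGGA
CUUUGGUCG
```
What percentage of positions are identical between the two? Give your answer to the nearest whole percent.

Mismatches at positions 1, 2, 4, 6, 7, 8, 9 (1-based): 7 of 9.
Identical positions: 2/9 = 22.22% → 22%.

22%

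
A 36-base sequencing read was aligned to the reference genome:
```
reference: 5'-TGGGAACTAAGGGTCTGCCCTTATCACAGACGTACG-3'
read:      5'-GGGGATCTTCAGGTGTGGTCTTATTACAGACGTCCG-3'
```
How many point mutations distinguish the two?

Comparing position by position, 10 positions differ: 1 (T/G), 6 (A/T), 9 (A/T), 10 (A/C), 11 (G/A), 15 (C/G), 18 (C/G), 19 (C/T), 25 (C/T), 34 (A/C).

10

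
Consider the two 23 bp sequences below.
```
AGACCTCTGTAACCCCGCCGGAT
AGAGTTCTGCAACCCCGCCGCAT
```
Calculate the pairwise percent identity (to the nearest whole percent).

4 positions differ (4, 5, 10, 21), so 19 of 23 match: 19/23 = 82.61%.

83%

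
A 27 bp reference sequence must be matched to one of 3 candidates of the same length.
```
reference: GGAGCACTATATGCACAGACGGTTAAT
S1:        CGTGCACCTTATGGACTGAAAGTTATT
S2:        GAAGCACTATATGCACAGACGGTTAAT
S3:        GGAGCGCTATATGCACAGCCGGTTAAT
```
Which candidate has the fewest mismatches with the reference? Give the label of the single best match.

Hamming distances to reference — S1: 9; S2: 1; S3: 2.
Smallest is S2 with 1 mismatch.

S2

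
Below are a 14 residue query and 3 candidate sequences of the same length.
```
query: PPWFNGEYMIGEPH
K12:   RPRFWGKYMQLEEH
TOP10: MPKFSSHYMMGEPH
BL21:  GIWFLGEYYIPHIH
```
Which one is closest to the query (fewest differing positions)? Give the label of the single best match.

TOP10

K12 differs at 7 positions; TOP10 differs at 6 positions; BL21 differs at 7 positions. The closest is TOP10.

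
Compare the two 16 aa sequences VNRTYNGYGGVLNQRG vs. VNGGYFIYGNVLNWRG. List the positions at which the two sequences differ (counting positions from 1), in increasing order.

Scanning 1-based: 3: R/G; 4: T/G; 6: N/F; 7: G/I; 10: G/N; 14: Q/W.

3, 4, 6, 7, 10, 14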